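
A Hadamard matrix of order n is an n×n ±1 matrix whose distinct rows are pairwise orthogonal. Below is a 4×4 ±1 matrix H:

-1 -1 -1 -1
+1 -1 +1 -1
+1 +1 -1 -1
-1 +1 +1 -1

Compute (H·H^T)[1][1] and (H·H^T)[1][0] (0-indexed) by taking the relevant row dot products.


Row 0 of H: [-1, -1, -1, -1].
Row 1 of H: [1, -1, 1, -1].
(H·H^T)[1][1] = Σ_j H[1][j]·H[1][j] = (1)² + (-1)² + (1)² + (-1)² = 1 + 1 + 1 + 1 = 4.
(H·H^T)[1][0] = Σ_j H[1][j]·H[0][j] = (1)·(-1) + (-1)·(-1) + (1)·(-1) + (-1)·(-1) = -1 + 1 + -1 + 1 = 0.
So rows 1 and 0 are orthogonal; the diagonal entry equals n = 4.

(1,1) entry = 4; (1,0) entry = 0.


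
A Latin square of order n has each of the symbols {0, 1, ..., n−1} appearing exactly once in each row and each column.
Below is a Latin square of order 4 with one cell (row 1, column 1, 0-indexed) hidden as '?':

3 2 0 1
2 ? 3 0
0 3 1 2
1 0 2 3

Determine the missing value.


Row 1 contains symbols [0, 2, 3] — missing [1].
Column 1 contains symbols [0, 2, 3] — missing [1].
The missing symbol must appear in both missing sets; intersection = [1].
Therefore the hidden value is 1.

Missing value = 1.


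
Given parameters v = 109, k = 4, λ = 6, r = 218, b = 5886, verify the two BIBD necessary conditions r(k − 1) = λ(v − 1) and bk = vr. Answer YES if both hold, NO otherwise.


Condition (i): r(k − 1) = 218·3 = 654; λ(v − 1) = 6·108 = 648. Match? NO.
Condition (ii): bk = 5886·4 = 23544; vr = 109·218 = 23762. Match? NO.
Both conditions hold? NO.

NO


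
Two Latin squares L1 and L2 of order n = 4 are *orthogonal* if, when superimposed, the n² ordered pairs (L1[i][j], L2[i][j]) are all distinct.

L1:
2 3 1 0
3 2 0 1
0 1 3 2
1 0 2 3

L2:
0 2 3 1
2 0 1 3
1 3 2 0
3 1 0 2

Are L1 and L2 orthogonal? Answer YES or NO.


Form the n² = 16 superimposed pairs (L1[i][j], L2[i][j]), row by row (rows and columns indexed from 0):
row 0: (2,0) (3,2) (1,3) (0,1)
row 1: (3,2) (2,0) (0,1) (1,3)
row 2: (0,1) (1,3) (3,2) (2,0)
row 3: (1,3) (0,1) (2,0) (3,2)
Orthogonality requires all 16 pairs distinct.
But the pair (3,2) repeats: cell (0,1) has L1 = 3, L2 = 2, and cell (1,0) has L1 = 3, L2 = 2.
A repeated pair means some other pair never occurs (only 4 distinct pairs out of 16), so the squares are not orthogonal.
Conclusion: NO.

NO


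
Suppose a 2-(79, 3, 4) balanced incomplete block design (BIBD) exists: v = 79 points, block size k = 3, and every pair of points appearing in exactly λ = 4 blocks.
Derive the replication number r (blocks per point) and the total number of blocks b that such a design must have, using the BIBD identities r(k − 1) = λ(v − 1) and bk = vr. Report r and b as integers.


Any 2-(v, k, λ) BIBD satisfies two necessary conditions:
  (i)  Each point sits in r blocks, and counting incidences through any fixed point gives r(k − 1) = λ(v − 1), so r = λ(v − 1)/(k − 1).
  (ii) Total incidences bk = vr, so b = vr/k.
Step 1: r = λ(v − 1)/(k − 1) = 4·(79 − 1)/(3 − 1) = 4·78/2 = 312/2 = 156.
Step 2: b = vr/k = 79·156/3 = 12324/3 = 4108.
Check integrality: r = 156 ∈ Z ✓, b = 4108 ∈ Z ✓.
(These identities are necessary conditions: they determine r and b for any design with these parameters, but do not by themselves prove that one exists.)

r = 156, b = 4108.


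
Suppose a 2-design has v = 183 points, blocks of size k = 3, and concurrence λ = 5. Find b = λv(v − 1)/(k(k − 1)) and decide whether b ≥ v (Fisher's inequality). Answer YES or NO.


r = λ(v − 1)/(k − 1) = 5·182/2 = 455.
b = vr/k = 183·455/3 = 27755.
Fisher's inequality: b ≥ v ⇔ 27755 ≥ 183? YES.

YES


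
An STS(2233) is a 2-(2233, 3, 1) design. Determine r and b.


An STS(v) is a 2-(v, 3, 1) BIBD: block size k = 3, λ = 1.
Replication: r(k − 1) = λ(v − 1) ⇒ r·2 = 2233 − 1 = 2232 ⇒ r = 1116.
Block count: b = v(v − 1)/6 = 2233·2232/6 = 4984056/6 = 830676.
(Check via bk = vr: 830676·3 = 2492028 = 2233·1116 = 2492028 ✓.)

r = 1116, b = 830676.


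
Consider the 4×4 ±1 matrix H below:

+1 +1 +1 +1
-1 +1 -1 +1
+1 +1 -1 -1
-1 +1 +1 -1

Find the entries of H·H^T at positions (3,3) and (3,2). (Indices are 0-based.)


Row 2 of H: [1, 1, -1, -1].
Row 3 of H: [-1, 1, 1, -1].
(H·H^T)[3][3] = Σ_j H[3][j]·H[3][j] = (-1)² + (1)² + (1)² + (-1)² = 1 + 1 + 1 + 1 = 4.
(H·H^T)[3][2] = Σ_j H[3][j]·H[2][j] = (-1)·(1) + (1)·(1) + (1)·(-1) + (-1)·(-1) = -1 + 1 + -1 + 1 = 0.
So rows 3 and 2 are orthogonal; the diagonal entry equals n = 4.

(3,3) entry = 4; (3,2) entry = 0.


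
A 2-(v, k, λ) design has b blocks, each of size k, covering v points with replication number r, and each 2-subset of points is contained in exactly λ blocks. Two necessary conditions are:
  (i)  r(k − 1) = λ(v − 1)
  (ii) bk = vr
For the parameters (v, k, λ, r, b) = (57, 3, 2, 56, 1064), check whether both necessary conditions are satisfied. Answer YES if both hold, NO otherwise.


Condition (i): r(k − 1) = 56·2 = 112; λ(v − 1) = 2·56 = 112. Match? YES.
Condition (ii): bk = 1064·3 = 3192; vr = 57·56 = 3192. Match? YES.
Both conditions hold? YES.

YES


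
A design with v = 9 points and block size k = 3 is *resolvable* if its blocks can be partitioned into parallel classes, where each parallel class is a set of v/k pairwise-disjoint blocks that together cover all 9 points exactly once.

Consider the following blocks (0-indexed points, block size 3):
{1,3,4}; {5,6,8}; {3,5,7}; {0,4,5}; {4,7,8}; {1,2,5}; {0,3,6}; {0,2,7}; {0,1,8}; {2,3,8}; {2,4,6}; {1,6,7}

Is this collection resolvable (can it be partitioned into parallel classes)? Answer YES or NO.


v = 9, block size k = 3, number of blocks = 12.
For resolvability, blocks must partition into parallel classes of size v/k = 3.
Total blocks must therefore be a multiple of 3: 12 = 3·4 + 0 ⇒ divisible ✓.
Greedy packing gives 4 candidate class(es). Each should be a full parallel class (size 3, covers all 9 points).
  Class 1 (3 blocks): {1,3,4}; {5,6,8}; {0,2,7}. Points covered: [0, 1, 2, 3, 4, 5, 6, 7, 8].
  Class 2 (3 blocks): {3,5,7}; {0,1,8}; {2,4,6}. Points covered: [0, 1, 2, 3, 4, 5, 6, 7, 8].
  Class 3 (3 blocks): {0,4,5}; {2,3,8}; {1,6,7}. Points covered: [0, 1, 2, 3, 4, 5, 6, 7, 8].
  Class 4 (3 blocks): {4,7,8}; {1,2,5}; {0,3,6}. Points covered: [0, 1, 2, 3, 4, 5, 6, 7, 8].
All classes full (size 3)? YES. All classes cover every point? YES.
Resolvable? YES.

YES


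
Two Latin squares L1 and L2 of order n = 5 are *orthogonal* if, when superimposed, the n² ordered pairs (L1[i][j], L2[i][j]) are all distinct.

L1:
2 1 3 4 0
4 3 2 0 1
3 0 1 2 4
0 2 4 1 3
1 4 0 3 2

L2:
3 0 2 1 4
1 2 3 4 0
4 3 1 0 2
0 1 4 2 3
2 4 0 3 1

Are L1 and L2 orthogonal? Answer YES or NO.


Form the n² = 25 superimposed pairs (L1[i][j], L2[i][j]), row by row (rows and columns indexed from 0):
row 0: (2,3) (1,0) (3,2) (4,1) (0,4)
row 1: (4,1) (3,2) (2,3) (0,4) (1,0)
row 2: (3,4) (0,3) (1,1) (2,0) (4,2)
row 3: (0,0) (2,1) (4,4) (1,2) (3,3)
row 4: (1,2) (4,4) (0,0) (3,3) (2,1)
Orthogonality requires all 25 pairs distinct.
But the pair (4,1) repeats: cell (0,3) has L1 = 4, L2 = 1, and cell (1,0) has L1 = 4, L2 = 1.
A repeated pair means some other pair never occurs (only 15 distinct pairs out of 25), so the squares are not orthogonal.
Conclusion: NO.

NO


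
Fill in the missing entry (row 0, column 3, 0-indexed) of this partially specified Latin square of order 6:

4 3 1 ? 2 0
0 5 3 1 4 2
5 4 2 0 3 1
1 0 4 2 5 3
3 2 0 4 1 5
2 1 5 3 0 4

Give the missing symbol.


Row 0 contains symbols [0, 1, 2, 3, 4] — missing [5].
Column 3 contains symbols [0, 1, 2, 3, 4] — missing [5].
The missing symbol must appear in both missing sets; intersection = [5].
Therefore the hidden value is 5.

Missing value = 5.


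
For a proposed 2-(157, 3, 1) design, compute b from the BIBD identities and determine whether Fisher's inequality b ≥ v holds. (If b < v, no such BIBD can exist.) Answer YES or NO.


b = λv(v − 1)/(k(k − 1)) = 1·157·156/(3·2) = 24492/6 = 4082.
Compare with v = 157: b ≥ v, so Fisher's inequality holds.

YES


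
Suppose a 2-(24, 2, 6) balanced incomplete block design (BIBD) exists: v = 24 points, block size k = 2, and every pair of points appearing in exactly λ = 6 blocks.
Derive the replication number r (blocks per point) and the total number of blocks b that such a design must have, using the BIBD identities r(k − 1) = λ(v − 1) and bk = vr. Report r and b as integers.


Any 2-(v, k, λ) BIBD satisfies two necessary conditions:
  (i)  Each point sits in r blocks, and counting incidences through any fixed point gives r(k − 1) = λ(v − 1), so r = λ(v − 1)/(k − 1).
  (ii) Total incidences bk = vr, so b = vr/k.
Step 1: r = λ(v − 1)/(k − 1) = 6·(24 − 1)/(2 − 1) = 6·23/1 = 138/1 = 138.
Step 2: b = vr/k = 24·138/2 = 3312/2 = 1656.
Check integrality: r = 138 ∈ Z ✓, b = 1656 ∈ Z ✓.
(These identities are necessary conditions: they determine r and b for any design with these parameters, but do not by themselves prove that one exists.)

r = 138, b = 1656.


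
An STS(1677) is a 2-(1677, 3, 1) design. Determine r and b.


An STS(v) is a 2-(v, 3, 1) BIBD: block size k = 3, λ = 1.
Replication: r(k − 1) = λ(v − 1) ⇒ r·2 = 1677 − 1 = 1676 ⇒ r = 838.
Block count: bk = vr ⇒ b·3 = 1677·838 = 1405326 ⇒ b = 468442.

r = 838, b = 468442.


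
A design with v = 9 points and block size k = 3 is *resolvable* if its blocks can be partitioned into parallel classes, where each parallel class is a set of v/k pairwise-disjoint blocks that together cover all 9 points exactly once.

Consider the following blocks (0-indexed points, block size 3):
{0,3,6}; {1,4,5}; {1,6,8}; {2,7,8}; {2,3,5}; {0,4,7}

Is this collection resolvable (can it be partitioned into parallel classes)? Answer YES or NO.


v = 9, block size k = 3, number of blocks = 6.
For resolvability, blocks must partition into parallel classes of size v/k = 3.
Total blocks must therefore be a multiple of 3: 6 = 3·2 + 0 ⇒ divisible ✓.
Greedy packing gives 2 candidate class(es). Each should be a full parallel class (size 3, covers all 9 points).
  Class 1 (3 blocks): {0,3,6}; {1,4,5}; {2,7,8}. Points covered: [0, 1, 2, 3, 4, 5, 6, 7, 8].
  Class 2 (3 blocks): {1,6,8}; {2,3,5}; {0,4,7}. Points covered: [0, 1, 2, 3, 4, 5, 6, 7, 8].
All classes full (size 3)? YES. All classes cover every point? YES.
Resolvable? YES.

YES


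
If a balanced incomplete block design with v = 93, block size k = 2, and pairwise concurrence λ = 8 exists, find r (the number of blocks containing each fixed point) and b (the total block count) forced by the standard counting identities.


Any 2-(v, k, λ) BIBD satisfies two necessary conditions:
  (i)  Each point sits in r blocks, and counting incidences through any fixed point gives r(k − 1) = λ(v − 1), so r = λ(v − 1)/(k − 1).
  (ii) Total incidences bk = vr, so b = vr/k.
Step 1: r = λ(v − 1)/(k − 1) = 8·(93 − 1)/(2 − 1) = 8·92/1 = 736/1 = 736.
Step 2: b = vr/k = 93·736/2 = 68448/2 = 34224.
Check integrality: r = 736 ∈ Z ✓, b = 34224 ∈ Z ✓.
(These identities are necessary conditions: they determine r and b for any design with these parameters, but do not by themselves prove that one exists.)

r = 736, b = 34224.


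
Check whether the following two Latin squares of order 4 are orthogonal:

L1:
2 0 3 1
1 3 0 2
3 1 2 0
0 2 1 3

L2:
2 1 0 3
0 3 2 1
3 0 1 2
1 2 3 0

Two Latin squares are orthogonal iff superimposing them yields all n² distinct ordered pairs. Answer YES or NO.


Form the n² = 16 superimposed pairs (L1[i][j], L2[i][j]), row by row (rows and columns indexed from 0):
row 0: (2,2) (0,1) (3,0) (1,3)
row 1: (1,0) (3,3) (0,2) (2,1)
row 2: (3,3) (1,0) (2,1) (0,2)
row 3: (0,1) (2,2) (1,3) (3,0)
Orthogonality requires all 16 pairs distinct.
But the pair (3,3) repeats: cell (1,1) has L1 = 3, L2 = 3, and cell (2,0) has L1 = 3, L2 = 3.
A repeated pair means some other pair never occurs (only 8 distinct pairs out of 16), so the squares are not orthogonal.
Conclusion: NO.

NO


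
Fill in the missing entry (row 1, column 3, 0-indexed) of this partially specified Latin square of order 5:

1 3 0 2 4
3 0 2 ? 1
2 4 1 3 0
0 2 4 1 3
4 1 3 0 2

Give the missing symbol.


Row 1 contains symbols [0, 1, 2, 3] — missing [4].
Column 3 contains symbols [0, 1, 2, 3] — missing [4].
The missing symbol must appear in both missing sets; intersection = [4].
Therefore the hidden value is 4.

Missing value = 4.


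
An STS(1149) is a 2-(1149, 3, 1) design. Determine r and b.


An STS(v) is a 2-(v, 3, 1) BIBD: block size k = 3, λ = 1.
Replication: r(k − 1) = λ(v − 1) ⇒ r·2 = 1149 − 1 = 1148 ⇒ r = 574.
Block count: bk = vr ⇒ b·3 = 1149·574 = 659526 ⇒ b = 219842.
(Check via b = v(v − 1)/6 = 1149·1148/6 = 1319052/6 = 219842.)

r = 574, b = 219842.


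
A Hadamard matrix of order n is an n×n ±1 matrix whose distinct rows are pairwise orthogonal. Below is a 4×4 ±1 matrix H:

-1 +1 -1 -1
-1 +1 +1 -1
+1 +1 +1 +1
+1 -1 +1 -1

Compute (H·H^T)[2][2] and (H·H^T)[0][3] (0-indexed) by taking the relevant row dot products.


Row 0 of H: [-1, 1, -1, -1].
Row 2 of H: [1, 1, 1, 1].
Row 3 of H: [1, -1, 1, -1].
(H·H^T)[2][2] = Σ_j H[2][j]·H[2][j] = (1)² + (1)² + (1)² + (1)² = 1 + 1 + 1 + 1 = 4.
(H·H^T)[0][3] = Σ_j H[0][j]·H[3][j] = (-1)·(1) + (1)·(-1) + (-1)·(1) + (-1)·(-1) = -1 + -1 + -1 + 1 = -2.
Rows 0 and 3 are not orthogonal (dot product = -2 ≠ 0), so H is not a Hadamard matrix.

(2,2) entry = 4; (0,3) entry = -2.


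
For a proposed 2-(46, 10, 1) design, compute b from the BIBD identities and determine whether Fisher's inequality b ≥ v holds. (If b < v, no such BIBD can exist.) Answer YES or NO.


b = λv(v − 1)/(k(k − 1)) = 1·46·45/(10·9) = 2070/90 = 23.
Compare with v = 46: b < v, so Fisher's inequality fails.

NO


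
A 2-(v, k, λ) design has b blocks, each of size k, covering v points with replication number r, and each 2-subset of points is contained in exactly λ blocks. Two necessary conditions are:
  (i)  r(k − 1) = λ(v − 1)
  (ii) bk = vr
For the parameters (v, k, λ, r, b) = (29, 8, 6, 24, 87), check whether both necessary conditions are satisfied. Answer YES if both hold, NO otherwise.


Condition (i): r(k − 1) = 24·7 = 168; λ(v − 1) = 6·28 = 168. Match? YES.
Condition (ii): bk = 87·8 = 696; vr = 29·24 = 696. Match? YES.
Both conditions hold? YES.

YES


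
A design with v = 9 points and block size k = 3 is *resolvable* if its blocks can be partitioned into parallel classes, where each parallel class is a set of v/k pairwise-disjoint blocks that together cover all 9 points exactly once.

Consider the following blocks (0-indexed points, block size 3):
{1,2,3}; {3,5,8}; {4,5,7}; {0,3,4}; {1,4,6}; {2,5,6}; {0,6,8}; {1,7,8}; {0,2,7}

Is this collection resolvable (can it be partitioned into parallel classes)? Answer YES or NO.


v = 9, block size k = 3, number of blocks = 9.
For resolvability, blocks must partition into parallel classes of size v/k = 3.
Total blocks must therefore be a multiple of 3: 9 = 3·3 + 0 ⇒ divisible ✓.
Greedy packing gives 3 candidate class(es). Each should be a full parallel class (size 3, covers all 9 points).
  Class 1 (3 blocks): {1,2,3}; {4,5,7}; {0,6,8}. Points covered: [0, 1, 2, 3, 4, 5, 6, 7, 8].
  Class 2 (3 blocks): {3,5,8}; {1,4,6}; {0,2,7}. Points covered: [0, 1, 2, 3, 4, 5, 6, 7, 8].
  Class 3 (3 blocks): {0,3,4}; {2,5,6}; {1,7,8}. Points covered: [0, 1, 2, 3, 4, 5, 6, 7, 8].
All classes full (size 3)? YES. All classes cover every point? YES.
Resolvable? YES.

YES


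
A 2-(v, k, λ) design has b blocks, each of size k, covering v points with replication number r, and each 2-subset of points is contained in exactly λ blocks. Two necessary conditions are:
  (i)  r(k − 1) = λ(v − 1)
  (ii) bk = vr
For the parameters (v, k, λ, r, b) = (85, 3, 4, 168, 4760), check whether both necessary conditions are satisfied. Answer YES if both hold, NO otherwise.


Condition (i): r(k − 1) = 168·2 = 336; λ(v − 1) = 4·84 = 336. Match? YES.
Condition (ii): bk = 4760·3 = 14280; vr = 85·168 = 14280. Match? YES.
Both conditions hold? YES.

YES


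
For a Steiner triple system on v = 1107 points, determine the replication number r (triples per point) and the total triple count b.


An STS(v) is a 2-(v, 3, 1) BIBD: block size k = 3, λ = 1.
Replication: r(k − 1) = λ(v − 1) ⇒ r·2 = 1107 − 1 = 1106 ⇒ r = 553.
Block count: bk = vr ⇒ b·3 = 1107·553 = 612171 ⇒ b = 204057.

r = 553, b = 204057.


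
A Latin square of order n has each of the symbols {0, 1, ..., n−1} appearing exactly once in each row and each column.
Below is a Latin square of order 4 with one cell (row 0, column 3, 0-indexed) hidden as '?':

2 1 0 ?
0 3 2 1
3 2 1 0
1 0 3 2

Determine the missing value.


Row 0 contains symbols [0, 1, 2] — missing [3].
Column 3 contains symbols [0, 1, 2] — missing [3].
The missing symbol must appear in both missing sets; intersection = [3].
Therefore the hidden value is 3.

Missing value = 3.


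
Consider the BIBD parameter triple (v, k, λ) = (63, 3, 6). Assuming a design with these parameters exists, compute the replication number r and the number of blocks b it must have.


Any 2-(v, k, λ) BIBD satisfies two necessary conditions:
  (i)  Each point sits in r blocks, and counting incidences through any fixed point gives r(k − 1) = λ(v − 1), so r = λ(v − 1)/(k − 1).
  (ii) Total incidences bk = vr, so b = vr/k.
Step 1: r = λ(v − 1)/(k − 1) = 6·(63 − 1)/(3 − 1) = 6·62/2 = 372/2 = 186.
Step 2: b = vr/k = 63·186/3 = 11718/3 = 3906.
Check integrality: r = 186 ∈ Z ✓, b = 3906 ∈ Z ✓.
(These identities are necessary conditions: they determine r and b for any design with these parameters, but do not by themselves prove that one exists.)

r = 186, b = 3906.


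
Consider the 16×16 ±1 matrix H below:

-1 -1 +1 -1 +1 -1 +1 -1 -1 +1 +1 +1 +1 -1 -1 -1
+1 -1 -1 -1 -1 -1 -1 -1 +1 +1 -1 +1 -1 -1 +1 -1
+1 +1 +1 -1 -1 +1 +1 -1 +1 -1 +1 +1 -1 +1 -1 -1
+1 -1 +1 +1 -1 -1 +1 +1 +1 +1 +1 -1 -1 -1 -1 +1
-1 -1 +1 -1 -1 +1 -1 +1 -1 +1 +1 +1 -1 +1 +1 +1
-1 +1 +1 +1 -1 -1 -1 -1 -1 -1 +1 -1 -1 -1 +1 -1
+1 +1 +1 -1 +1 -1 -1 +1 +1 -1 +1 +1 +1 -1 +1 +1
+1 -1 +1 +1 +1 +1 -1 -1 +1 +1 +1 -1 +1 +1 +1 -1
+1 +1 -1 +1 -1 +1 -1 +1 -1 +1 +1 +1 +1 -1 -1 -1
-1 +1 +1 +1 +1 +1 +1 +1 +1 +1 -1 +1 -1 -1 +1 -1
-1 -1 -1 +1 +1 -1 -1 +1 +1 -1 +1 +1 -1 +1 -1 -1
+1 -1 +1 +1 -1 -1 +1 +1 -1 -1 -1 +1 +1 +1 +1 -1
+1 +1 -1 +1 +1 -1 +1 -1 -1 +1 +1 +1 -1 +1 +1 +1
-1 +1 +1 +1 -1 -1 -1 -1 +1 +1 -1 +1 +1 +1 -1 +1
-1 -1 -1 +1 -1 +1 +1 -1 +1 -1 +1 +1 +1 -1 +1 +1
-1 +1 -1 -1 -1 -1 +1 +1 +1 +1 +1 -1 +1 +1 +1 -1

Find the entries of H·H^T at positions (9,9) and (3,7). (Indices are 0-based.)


Row 3 of H: [1, -1, 1, 1, -1, -1, 1, 1, 1, 1, 1, -1, -1, -1, -1, 1].
Row 7 of H: [1, -1, 1, 1, 1, 1, -1, -1, 1, 1, 1, -1, 1, 1, 1, -1].
Row 9 of H: [-1, 1, 1, 1, 1, 1, 1, 1, 1, 1, -1, 1, -1, -1, 1, -1].
(H·H^T)[9][9] = Σ_j H[9][j]·H[9][j] = (-1)² + (1)² + (1)² + (1)² + (1)² + (1)² + (1)² + (1)² + (1)² + (1)² + (-1)² + (1)² + (-1)² + (-1)² + (1)² + (-1)² = 1 + 1 + 1 + 1 + 1 + 1 + 1 + 1 + 1 + 1 + 1 + 1 + 1 + 1 + 1 + 1 = 16.
(H·H^T)[3][7] = Σ_j H[3][j]·H[7][j] = (1)·(1) + (-1)·(-1) + (1)·(1) + (1)·(1) + (-1)·(1) + (-1)·(1) + (1)·(-1) + (1)·(-1) + (1)·(1) + (1)·(1) + (1)·(1) + (-1)·(-1) + (-1)·(1) + (-1)·(1) + (-1)·(1) + (1)·(-1) = 1 + 1 + 1 + 1 + -1 + -1 + -1 + -1 + 1 + 1 + 1 + 1 + -1 + -1 + -1 + -1 = 0.
So rows 3 and 7 are orthogonal; the diagonal entry equals n = 16.

(9,9) entry = 16; (3,7) entry = 0.


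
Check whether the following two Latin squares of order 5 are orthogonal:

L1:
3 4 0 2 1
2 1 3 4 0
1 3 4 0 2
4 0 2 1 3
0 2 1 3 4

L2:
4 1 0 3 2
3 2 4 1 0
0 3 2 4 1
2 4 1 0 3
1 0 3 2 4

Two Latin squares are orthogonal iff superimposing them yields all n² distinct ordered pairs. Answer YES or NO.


Form the n² = 25 superimposed pairs (L1[i][j], L2[i][j]), row by row (rows and columns indexed from 0):
row 0: (3,4) (4,1) (0,0) (2,3) (1,2)
row 1: (2,3) (1,2) (3,4) (4,1) (0,0)
row 2: (1,0) (3,3) (4,2) (0,4) (2,1)
row 3: (4,2) (0,4) (2,1) (1,0) (3,3)
row 4: (0,1) (2,0) (1,3) (3,2) (4,4)
Orthogonality requires all 25 pairs distinct.
But the pair (2,3) repeats: cell (0,3) has L1 = 2, L2 = 3, and cell (1,0) has L1 = 2, L2 = 3.
A repeated pair means some other pair never occurs (only 15 distinct pairs out of 25), so the squares are not orthogonal.
Conclusion: NO.

NO


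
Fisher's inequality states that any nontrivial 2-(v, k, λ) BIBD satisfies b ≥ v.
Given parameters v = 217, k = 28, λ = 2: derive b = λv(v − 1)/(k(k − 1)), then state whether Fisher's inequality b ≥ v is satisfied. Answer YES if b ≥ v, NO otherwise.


b = λv(v − 1)/(k(k − 1)) = 2·217·216/(28·27) = 93744/756 = 124.
Compare with v = 217: b < v, so Fisher's inequality fails.

NO


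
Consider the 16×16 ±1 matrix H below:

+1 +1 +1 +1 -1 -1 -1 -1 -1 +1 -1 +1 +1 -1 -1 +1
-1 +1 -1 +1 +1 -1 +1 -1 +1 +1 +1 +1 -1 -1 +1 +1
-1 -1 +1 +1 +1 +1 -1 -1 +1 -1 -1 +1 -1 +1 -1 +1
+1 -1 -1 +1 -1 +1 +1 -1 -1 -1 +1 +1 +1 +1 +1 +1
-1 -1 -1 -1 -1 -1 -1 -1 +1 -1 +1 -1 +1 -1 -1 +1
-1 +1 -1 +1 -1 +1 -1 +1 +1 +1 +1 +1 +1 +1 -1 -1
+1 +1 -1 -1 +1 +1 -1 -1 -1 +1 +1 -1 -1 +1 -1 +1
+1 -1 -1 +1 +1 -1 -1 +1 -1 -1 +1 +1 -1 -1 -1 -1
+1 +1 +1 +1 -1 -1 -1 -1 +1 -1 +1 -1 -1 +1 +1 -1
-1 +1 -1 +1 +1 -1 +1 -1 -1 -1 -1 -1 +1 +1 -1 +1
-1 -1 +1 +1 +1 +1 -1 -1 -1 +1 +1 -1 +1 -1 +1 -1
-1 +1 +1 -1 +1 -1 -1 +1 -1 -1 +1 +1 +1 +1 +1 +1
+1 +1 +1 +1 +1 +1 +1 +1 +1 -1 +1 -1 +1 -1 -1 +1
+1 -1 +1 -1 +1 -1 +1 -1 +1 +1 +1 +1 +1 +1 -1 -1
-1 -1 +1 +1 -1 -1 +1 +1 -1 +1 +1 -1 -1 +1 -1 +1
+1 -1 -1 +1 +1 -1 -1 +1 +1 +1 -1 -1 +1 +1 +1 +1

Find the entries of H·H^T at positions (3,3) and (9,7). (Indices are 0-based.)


Row 3 of H: [1, -1, -1, 1, -1, 1, 1, -1, -1, -1, 1, 1, 1, 1, 1, 1].
Row 7 of H: [1, -1, -1, 1, 1, -1, -1, 1, -1, -1, 1, 1, -1, -1, -1, -1].
Row 9 of H: [-1, 1, -1, 1, 1, -1, 1, -1, -1, -1, -1, -1, 1, 1, -1, 1].
(H·H^T)[3][3] = Σ_j H[3][j]·H[3][j] = (1)² + (-1)² + (-1)² + (1)² + (-1)² + (1)² + (1)² + (-1)² + (-1)² + (-1)² + (1)² + (1)² + (1)² + (1)² + (1)² + (1)² = 1 + 1 + 1 + 1 + 1 + 1 + 1 + 1 + 1 + 1 + 1 + 1 + 1 + 1 + 1 + 1 = 16.
(H·H^T)[9][7] = Σ_j H[9][j]·H[7][j] = (-1)·(1) + (1)·(-1) + (-1)·(-1) + (1)·(1) + (1)·(1) + (-1)·(-1) + (1)·(-1) + (-1)·(1) + (-1)·(-1) + (-1)·(-1) + (-1)·(1) + (-1)·(1) + (1)·(-1) + (1)·(-1) + (-1)·(-1) + (1)·(-1) = -1 + -1 + 1 + 1 + 1 + 1 + -1 + -1 + 1 + 1 + -1 + -1 + -1 + -1 + 1 + -1 = -2.
Rows 9 and 7 are not orthogonal (dot product = -2 ≠ 0), so H is not a Hadamard matrix.

(3,3) entry = 16; (9,7) entry = -2.


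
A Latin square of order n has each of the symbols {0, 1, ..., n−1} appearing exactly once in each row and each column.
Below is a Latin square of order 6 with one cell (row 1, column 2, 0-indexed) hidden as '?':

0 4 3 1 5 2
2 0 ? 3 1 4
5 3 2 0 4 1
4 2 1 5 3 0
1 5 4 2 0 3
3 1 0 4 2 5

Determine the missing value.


Row 1 contains symbols [0, 1, 2, 3, 4] — missing [5].
Column 2 contains symbols [0, 1, 2, 3, 4] — missing [5].
The missing symbol must appear in both missing sets; intersection = [5].
Therefore the hidden value is 5.

Missing value = 5.


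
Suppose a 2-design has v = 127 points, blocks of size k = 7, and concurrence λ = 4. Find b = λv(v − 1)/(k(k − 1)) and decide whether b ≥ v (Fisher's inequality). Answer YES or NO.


b = λv(v − 1)/(k(k − 1)) = 4·127·126/(7·6) = 64008/42 = 1524.
Compare with v = 127: b ≥ v, so Fisher's inequality holds.

YES


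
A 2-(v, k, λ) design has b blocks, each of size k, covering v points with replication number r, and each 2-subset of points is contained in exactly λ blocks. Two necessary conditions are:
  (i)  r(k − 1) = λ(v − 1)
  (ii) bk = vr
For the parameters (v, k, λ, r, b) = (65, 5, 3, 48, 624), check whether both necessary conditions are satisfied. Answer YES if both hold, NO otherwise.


Condition (i): r(k − 1) = 48·4 = 192; λ(v − 1) = 3·64 = 192. Match? YES.
Condition (ii): bk = 624·5 = 3120; vr = 65·48 = 3120. Match? YES.
Both conditions hold? YES.

YES


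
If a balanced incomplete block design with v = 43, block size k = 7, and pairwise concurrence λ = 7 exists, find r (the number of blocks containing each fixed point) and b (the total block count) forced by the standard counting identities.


Any 2-(v, k, λ) BIBD satisfies two necessary conditions:
  (i)  Each point sits in r blocks, and counting incidences through any fixed point gives r(k − 1) = λ(v − 1), so r = λ(v − 1)/(k − 1).
  (ii) Total incidences bk = vr, so b = vr/k.
Step 1: r = λ(v − 1)/(k − 1) = 7·(43 − 1)/(7 − 1) = 7·42/6 = 294/6 = 49.
Step 2: b = vr/k = 43·49/7 = 2107/7 = 301.
Check integrality: r = 49 ∈ Z ✓, b = 301 ∈ Z ✓.
(These identities are necessary conditions: they determine r and b for any design with these parameters, but do not by themselves prove that one exists.)

r = 49, b = 301.


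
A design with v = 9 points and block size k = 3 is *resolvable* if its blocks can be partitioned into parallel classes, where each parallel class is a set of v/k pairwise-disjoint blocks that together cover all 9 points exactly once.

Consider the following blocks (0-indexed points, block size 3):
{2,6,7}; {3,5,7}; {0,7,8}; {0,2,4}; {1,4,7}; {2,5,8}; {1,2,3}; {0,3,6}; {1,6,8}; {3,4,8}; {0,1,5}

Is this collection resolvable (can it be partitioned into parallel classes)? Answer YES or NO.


v = 9, block size k = 3, number of blocks = 11.
For resolvability, blocks must partition into parallel classes of size v/k = 3.
Total blocks must therefore be a multiple of 3: 11 = 3·3 + 2 ⇒ not divisible ✗.
Resolvable? NO.

NO


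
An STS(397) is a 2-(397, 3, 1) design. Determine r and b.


An STS(v) is a 2-(v, 3, 1) BIBD: block size k = 3, λ = 1.
Replication: r(k − 1) = λ(v − 1) ⇒ r·2 = 397 − 1 = 396 ⇒ r = 198.
Block count: bk = vr ⇒ b·3 = 397·198 = 78606 ⇒ b = 26202.

r = 198, b = 26202.


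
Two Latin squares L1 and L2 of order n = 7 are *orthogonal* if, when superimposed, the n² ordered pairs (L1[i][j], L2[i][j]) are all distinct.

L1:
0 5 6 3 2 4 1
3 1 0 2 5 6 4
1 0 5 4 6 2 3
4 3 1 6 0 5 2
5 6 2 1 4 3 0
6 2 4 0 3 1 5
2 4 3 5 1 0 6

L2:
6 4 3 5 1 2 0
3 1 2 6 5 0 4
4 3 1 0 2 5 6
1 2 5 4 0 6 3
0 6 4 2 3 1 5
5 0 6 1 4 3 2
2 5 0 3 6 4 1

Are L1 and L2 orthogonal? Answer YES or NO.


Form the n² = 49 superimposed pairs (L1[i][j], L2[i][j]), row by row (rows and columns indexed from 0):
row 0: (0,6) (5,4) (6,3) (3,5) (2,1) (4,2) (1,0)
row 1: (3,3) (1,1) (0,2) (2,6) (5,5) (6,0) (4,4)
row 2: (1,4) (0,3) (5,1) (4,0) (6,2) (2,5) (3,6)
row 3: (4,1) (3,2) (1,5) (6,4) (0,0) (5,6) (2,3)
row 4: (5,0) (6,6) (2,4) (1,2) (4,3) (3,1) (0,5)
row 5: (6,5) (2,0) (4,6) (0,1) (3,4) (1,3) (5,2)
row 6: (2,2) (4,5) (3,0) (5,3) (1,6) (0,4) (6,1)
Orthogonality requires all 49 pairs distinct.
Check by first coordinate: for each symbol s of L1, list the L2 entries in the n cells where L1 = s; they must all differ.
  L1 = 0: L2 entries (in reading order) 6, 2, 3, 0, 5, 1, 4 — all 7 distinct ✓
  L1 = 1: L2 entries (in reading order) 0, 1, 4, 5, 2, 3, 6 — all 7 distinct ✓
  L1 = 2: L2 entries (in reading order) 1, 6, 5, 3, 4, 0, 2 — all 7 distinct ✓
  L1 = 3: L2 entries (in reading order) 5, 3, 6, 2, 1, 4, 0 — all 7 distinct ✓
  L1 = 4: L2 entries (in reading order) 2, 4, 0, 1, 3, 6, 5 — all 7 distinct ✓
  L1 = 5: L2 entries (in reading order) 4, 5, 1, 6, 0, 2, 3 — all 7 distinct ✓
  L1 = 6: L2 entries (in reading order) 3, 0, 2, 4, 6, 5, 1 — all 7 distinct ✓
Every symbol of L1 meets every symbol of L2 exactly once, so all 49 pairs are distinct (49 of 49).
Conclusion: YES.

YES


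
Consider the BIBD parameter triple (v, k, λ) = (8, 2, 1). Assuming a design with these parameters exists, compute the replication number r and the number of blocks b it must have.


Any 2-(v, k, λ) BIBD satisfies two necessary conditions:
  (i)  Each point sits in r blocks, and counting incidences through any fixed point gives r(k − 1) = λ(v − 1), so r = λ(v − 1)/(k − 1).
  (ii) Total incidences bk = vr, so b = vr/k.
Step 1: r = λ(v − 1)/(k − 1) = 1·(8 − 1)/(2 − 1) = 1·7/1 = 7/1 = 7.
Step 2: b = vr/k = 8·7/2 = 56/2 = 28.
Check integrality: r = 7 ∈ Z ✓, b = 28 ∈ Z ✓.
(These identities are necessary conditions: they determine r and b for any design with these parameters, but do not by themselves prove that one exists.)

r = 7, b = 28.


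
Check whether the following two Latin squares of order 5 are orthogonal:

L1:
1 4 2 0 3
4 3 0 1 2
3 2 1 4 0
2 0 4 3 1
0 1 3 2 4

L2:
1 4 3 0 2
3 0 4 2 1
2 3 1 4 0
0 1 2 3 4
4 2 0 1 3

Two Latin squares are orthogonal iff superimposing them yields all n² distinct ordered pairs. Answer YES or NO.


Form the n² = 25 superimposed pairs (L1[i][j], L2[i][j]), row by row (rows and columns indexed from 0):
row 0: (1,1) (4,4) (2,3) (0,0) (3,2)
row 1: (4,3) (3,0) (0,4) (1,2) (2,1)
row 2: (3,2) (2,3) (1,1) (4,4) (0,0)
row 3: (2,0) (0,1) (4,2) (3,3) (1,4)
row 4: (0,4) (1,2) (3,0) (2,1) (4,3)
Orthogonality requires all 25 pairs distinct.
But the pair (3,2) repeats: cell (0,4) has L1 = 3, L2 = 2, and cell (2,0) has L1 = 3, L2 = 2.
A repeated pair means some other pair never occurs (only 15 distinct pairs out of 25), so the squares are not orthogonal.
Conclusion: NO.

NO


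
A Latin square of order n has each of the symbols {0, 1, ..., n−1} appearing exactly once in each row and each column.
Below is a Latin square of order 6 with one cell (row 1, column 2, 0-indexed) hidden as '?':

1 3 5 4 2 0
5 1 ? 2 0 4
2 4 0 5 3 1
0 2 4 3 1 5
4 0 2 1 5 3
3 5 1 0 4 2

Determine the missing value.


Row 1 contains symbols [0, 1, 2, 4, 5] — missing [3].
Column 2 contains symbols [0, 1, 2, 4, 5] — missing [3].
The missing symbol must appear in both missing sets; intersection = [3].
Therefore the hidden value is 3.

Missing value = 3.


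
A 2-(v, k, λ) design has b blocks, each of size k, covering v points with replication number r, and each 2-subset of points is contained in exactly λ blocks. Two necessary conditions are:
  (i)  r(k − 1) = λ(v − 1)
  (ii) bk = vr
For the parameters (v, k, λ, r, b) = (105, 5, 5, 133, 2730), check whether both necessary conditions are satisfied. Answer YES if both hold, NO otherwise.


Condition (i): r(k − 1) = 133·4 = 532; λ(v − 1) = 5·104 = 520. Match? NO.
Condition (ii): bk = 2730·5 = 13650; vr = 105·133 = 13965. Match? NO.
Both conditions hold? NO.

NO


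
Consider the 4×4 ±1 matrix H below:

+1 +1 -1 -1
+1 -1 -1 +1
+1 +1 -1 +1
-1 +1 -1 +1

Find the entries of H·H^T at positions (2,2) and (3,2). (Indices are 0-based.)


Row 2 of H: [1, 1, -1, 1].
Row 3 of H: [-1, 1, -1, 1].
(H·H^T)[2][2] = Σ_j H[2][j]·H[2][j] = (1)² + (1)² + (-1)² + (1)² = 1 + 1 + 1 + 1 = 4.
(H·H^T)[3][2] = Σ_j H[3][j]·H[2][j] = (-1)·(1) + (1)·(1) + (-1)·(-1) + (1)·(1) = -1 + 1 + 1 + 1 = 2.
Rows 3 and 2 are not orthogonal (dot product = 2 ≠ 0), so H is not a Hadamard matrix.

(2,2) entry = 4; (3,2) entry = 2.


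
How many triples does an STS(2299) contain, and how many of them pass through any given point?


An STS(v) is a 2-(v, 3, 1) BIBD: block size k = 3, λ = 1.
Replication: r(k − 1) = λ(v − 1) ⇒ r·2 = 2299 − 1 = 2298 ⇒ r = 1149.
Block count: bk = vr ⇒ b·3 = 2299·1149 = 2641551 ⇒ b = 880517.

r = 1149, b = 880517.


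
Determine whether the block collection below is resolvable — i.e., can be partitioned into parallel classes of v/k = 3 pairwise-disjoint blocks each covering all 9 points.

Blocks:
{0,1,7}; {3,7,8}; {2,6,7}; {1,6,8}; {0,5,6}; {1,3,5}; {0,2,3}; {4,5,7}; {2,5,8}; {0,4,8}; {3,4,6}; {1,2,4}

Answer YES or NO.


v = 9, block size k = 3, number of blocks = 12.
For resolvability, blocks must partition into parallel classes of size v/k = 3.
Total blocks must therefore be a multiple of 3: 12 = 3·4 + 0 ⇒ divisible ✓.
Greedy packing gives 4 candidate class(es). Each should be a full parallel class (size 3, covers all 9 points).
  Class 1 (3 blocks): {0,1,7}; {2,5,8}; {3,4,6}. Points covered: [0, 1, 2, 3, 4, 5, 6, 7, 8].
  Class 2 (3 blocks): {3,7,8}; {0,5,6}; {1,2,4}. Points covered: [0, 1, 2, 3, 4, 5, 6, 7, 8].
  Class 3 (3 blocks): {2,6,7}; {1,3,5}; {0,4,8}. Points covered: [0, 1, 2, 3, 4, 5, 6, 7, 8].
  Class 4 (3 blocks): {1,6,8}; {0,2,3}; {4,5,7}. Points covered: [0, 1, 2, 3, 4, 5, 6, 7, 8].
All classes full (size 3)? YES. All classes cover every point? YES.
Resolvable? YES.

YES


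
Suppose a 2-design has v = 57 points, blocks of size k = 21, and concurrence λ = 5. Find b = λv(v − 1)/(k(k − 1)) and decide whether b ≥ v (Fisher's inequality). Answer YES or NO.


r = λ(v − 1)/(k − 1) = 5·56/20 = 14.
b = vr/k = 57·14/21 = 38.
Fisher's inequality: b ≥ v ⇔ 38 ≥ 57? NO.

NO


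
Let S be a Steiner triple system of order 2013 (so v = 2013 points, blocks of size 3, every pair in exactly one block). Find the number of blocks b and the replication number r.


An STS(v) is a 2-(v, 3, 1) BIBD: block size k = 3, λ = 1.
Replication: r(k − 1) = λ(v − 1) ⇒ r·2 = 2013 − 1 = 2012 ⇒ r = 1006.
Block count: b = v(v − 1)/6 = 2013·2012/6 = 4050156/6 = 675026.

r = 1006, b = 675026.


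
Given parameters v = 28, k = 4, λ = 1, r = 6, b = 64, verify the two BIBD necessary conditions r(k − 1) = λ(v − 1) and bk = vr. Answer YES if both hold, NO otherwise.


Condition (i): r(k − 1) = 6·3 = 18; λ(v − 1) = 1·27 = 27. Match? NO.
Condition (ii): bk = 64·4 = 256; vr = 28·6 = 168. Match? NO.
Both conditions hold? NO.

NO


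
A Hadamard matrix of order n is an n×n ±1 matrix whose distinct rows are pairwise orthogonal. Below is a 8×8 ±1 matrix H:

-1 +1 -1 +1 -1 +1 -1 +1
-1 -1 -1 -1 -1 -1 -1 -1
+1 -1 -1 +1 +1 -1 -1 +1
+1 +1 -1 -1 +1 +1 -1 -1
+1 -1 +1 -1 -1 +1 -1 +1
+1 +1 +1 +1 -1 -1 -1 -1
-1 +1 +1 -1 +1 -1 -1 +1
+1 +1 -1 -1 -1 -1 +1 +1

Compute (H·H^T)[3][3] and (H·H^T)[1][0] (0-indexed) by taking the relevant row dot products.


Row 0 of H: [-1, 1, -1, 1, -1, 1, -1, 1].
Row 1 of H: [-1, -1, -1, -1, -1, -1, -1, -1].
Row 3 of H: [1, 1, -1, -1, 1, 1, -1, -1].
(H·H^T)[3][3] = Σ_j H[3][j]·H[3][j] = (1)² + (1)² + (-1)² + (-1)² + (1)² + (1)² + (-1)² + (-1)² = 1 + 1 + 1 + 1 + 1 + 1 + 1 + 1 = 8.
(H·H^T)[1][0] = Σ_j H[1][j]·H[0][j] = (-1)·(-1) + (-1)·(1) + (-1)·(-1) + (-1)·(1) + (-1)·(-1) + (-1)·(1) + (-1)·(-1) + (-1)·(1) = 1 + -1 + 1 + -1 + 1 + -1 + 1 + -1 = 0.
So rows 1 and 0 are orthogonal; the diagonal entry equals n = 8.

(3,3) entry = 8; (1,0) entry = 0.


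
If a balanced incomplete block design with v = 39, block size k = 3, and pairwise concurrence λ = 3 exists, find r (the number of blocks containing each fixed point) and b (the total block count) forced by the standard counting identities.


Any 2-(v, k, λ) BIBD satisfies two necessary conditions:
  (i)  Each point sits in r blocks, and counting incidences through any fixed point gives r(k − 1) = λ(v − 1), so r = λ(v − 1)/(k − 1).
  (ii) Total incidences bk = vr, so b = vr/k.
Step 1: r = λ(v − 1)/(k − 1) = 3·(39 − 1)/(3 − 1) = 3·38/2 = 114/2 = 57.
Step 2: b = vr/k = 39·57/3 = 2223/3 = 741.
Check integrality: r = 57 ∈ Z ✓, b = 741 ∈ Z ✓.
(These identities are necessary conditions: they determine r and b for any design with these parameters, but do not by themselves prove that one exists.)

r = 57, b = 741.


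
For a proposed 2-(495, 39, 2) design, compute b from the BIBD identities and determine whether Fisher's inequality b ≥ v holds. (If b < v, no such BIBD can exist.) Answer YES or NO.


r = λ(v − 1)/(k − 1) = 2·494/38 = 26.
b = vr/k = 495·26/39 = 330.
Fisher's inequality: b ≥ v ⇔ 330 ≥ 495? NO.

NO


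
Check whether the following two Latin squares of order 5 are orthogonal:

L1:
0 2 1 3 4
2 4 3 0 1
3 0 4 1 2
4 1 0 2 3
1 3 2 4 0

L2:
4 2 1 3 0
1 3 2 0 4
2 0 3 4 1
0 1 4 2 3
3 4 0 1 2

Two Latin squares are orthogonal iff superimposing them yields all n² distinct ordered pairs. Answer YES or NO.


Form the n² = 25 superimposed pairs (L1[i][j], L2[i][j]), row by row (rows and columns indexed from 0):
row 0: (0,4) (2,2) (1,1) (3,3) (4,0)
row 1: (2,1) (4,3) (3,2) (0,0) (1,4)
row 2: (3,2) (0,0) (4,3) (1,4) (2,1)
row 3: (4,0) (1,1) (0,4) (2,2) (3,3)
row 4: (1,3) (3,4) (2,0) (4,1) (0,2)
Orthogonality requires all 25 pairs distinct.
But the pair (3,2) repeats: cell (1,2) has L1 = 3, L2 = 2, and cell (2,0) has L1 = 3, L2 = 2.
A repeated pair means some other pair never occurs (only 15 distinct pairs out of 25), so the squares are not orthogonal.
Conclusion: NO.

NO


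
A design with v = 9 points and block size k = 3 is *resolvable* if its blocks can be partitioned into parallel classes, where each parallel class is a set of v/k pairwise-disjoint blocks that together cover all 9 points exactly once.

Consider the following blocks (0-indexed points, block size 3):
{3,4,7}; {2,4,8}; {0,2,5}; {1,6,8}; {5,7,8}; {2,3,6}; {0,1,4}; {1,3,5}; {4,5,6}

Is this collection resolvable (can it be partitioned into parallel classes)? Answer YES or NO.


v = 9, block size k = 3, number of blocks = 9.
For resolvability, blocks must partition into parallel classes of size v/k = 3.
Total blocks must therefore be a multiple of 3: 9 = 3·3 + 0 ⇒ divisible ✓.
Consider block {2,4,8}. The only other block(s) in the collection disjoint from it are {1,3,5} — just 1 block(s). Any parallel class containing {2,4,8} would need 2 other blocks each disjoint from it, so no parallel class of size 3 can contain {2,4,8}.
Since every block must belong to some parallel class in a resolution, the collection cannot be partitioned into parallel classes.
Resolvable? NO.

NO


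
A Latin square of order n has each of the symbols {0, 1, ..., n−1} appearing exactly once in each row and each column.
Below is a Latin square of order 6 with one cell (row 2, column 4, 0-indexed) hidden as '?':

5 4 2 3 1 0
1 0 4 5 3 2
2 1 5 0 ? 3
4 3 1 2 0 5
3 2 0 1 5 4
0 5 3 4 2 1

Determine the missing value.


Row 2 contains symbols [0, 1, 2, 3, 5] — missing [4].
Column 4 contains symbols [0, 1, 2, 3, 5] — missing [4].
The missing symbol must appear in both missing sets; intersection = [4].
Therefore the hidden value is 4.

Missing value = 4.


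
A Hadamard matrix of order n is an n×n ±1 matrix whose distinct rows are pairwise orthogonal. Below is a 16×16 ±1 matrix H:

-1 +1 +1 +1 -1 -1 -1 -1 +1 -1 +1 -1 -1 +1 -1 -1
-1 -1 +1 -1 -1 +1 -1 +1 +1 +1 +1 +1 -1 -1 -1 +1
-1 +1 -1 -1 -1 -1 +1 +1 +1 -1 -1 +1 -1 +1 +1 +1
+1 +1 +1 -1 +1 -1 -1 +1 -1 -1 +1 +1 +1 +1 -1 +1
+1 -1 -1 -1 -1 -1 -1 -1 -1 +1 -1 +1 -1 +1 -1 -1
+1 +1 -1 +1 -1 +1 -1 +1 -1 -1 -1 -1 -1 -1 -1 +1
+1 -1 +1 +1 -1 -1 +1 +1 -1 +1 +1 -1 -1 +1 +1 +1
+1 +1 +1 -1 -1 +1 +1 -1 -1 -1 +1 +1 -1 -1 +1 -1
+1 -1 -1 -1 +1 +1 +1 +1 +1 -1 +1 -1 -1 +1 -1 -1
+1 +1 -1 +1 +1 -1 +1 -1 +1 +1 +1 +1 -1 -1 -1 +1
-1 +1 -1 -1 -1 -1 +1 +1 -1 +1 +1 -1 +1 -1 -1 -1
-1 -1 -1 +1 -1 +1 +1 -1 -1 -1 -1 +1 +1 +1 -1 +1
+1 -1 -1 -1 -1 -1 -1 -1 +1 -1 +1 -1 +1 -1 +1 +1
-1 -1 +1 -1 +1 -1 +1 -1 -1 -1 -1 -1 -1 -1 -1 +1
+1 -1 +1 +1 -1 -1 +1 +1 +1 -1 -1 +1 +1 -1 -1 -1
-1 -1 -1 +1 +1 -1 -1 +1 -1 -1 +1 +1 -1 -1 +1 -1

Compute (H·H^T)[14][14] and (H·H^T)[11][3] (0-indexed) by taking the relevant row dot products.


Row 3 of H: [1, 1, 1, -1, 1, -1, -1, 1, -1, -1, 1, 1, 1, 1, -1, 1].
Row 11 of H: [-1, -1, -1, 1, -1, 1, 1, -1, -1, -1, -1, 1, 1, 1, -1, 1].
Row 14 of H: [1, -1, 1, 1, -1, -1, 1, 1, 1, -1, -1, 1, 1, -1, -1, -1].
(H·H^T)[14][14] = Σ_j H[14][j]·H[14][j] = (1)² + (-1)² + (1)² + (1)² + (-1)² + (-1)² + (1)² + (1)² + (1)² + (-1)² + (-1)² + (1)² + (1)² + (-1)² + (-1)² + (-1)² = 1 + 1 + 1 + 1 + 1 + 1 + 1 + 1 + 1 + 1 + 1 + 1 + 1 + 1 + 1 + 1 = 16.
(H·H^T)[11][3] = Σ_j H[11][j]·H[3][j] = (-1)·(1) + (-1)·(1) + (-1)·(1) + (1)·(-1) + (-1)·(1) + (1)·(-1) + (1)·(-1) + (-1)·(1) + (-1)·(-1) + (-1)·(-1) + (-1)·(1) + (1)·(1) + (1)·(1) + (1)·(1) + (-1)·(-1) + (1)·(1) = -1 + -1 + -1 + -1 + -1 + -1 + -1 + -1 + 1 + 1 + -1 + 1 + 1 + 1 + 1 + 1 = -2.
Rows 11 and 3 are not orthogonal (dot product = -2 ≠ 0), so H is not a Hadamard matrix.

(14,14) entry = 16; (11,3) entry = -2.


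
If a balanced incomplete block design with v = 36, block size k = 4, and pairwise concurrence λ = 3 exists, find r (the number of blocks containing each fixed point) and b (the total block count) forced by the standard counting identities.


Any 2-(v, k, λ) BIBD satisfies two necessary conditions:
  (i)  Each point sits in r blocks, and counting incidences through any fixed point gives r(k − 1) = λ(v − 1), so r = λ(v − 1)/(k − 1).
  (ii) Total incidences bk = vr, so b = vr/k.
Step 1: r = λ(v − 1)/(k − 1) = 3·(36 − 1)/(4 − 1) = 3·35/3 = 105/3 = 35.
Step 2: b = vr/k = 36·35/4 = 1260/4 = 315.
Check integrality: r = 35 ∈ Z ✓, b = 315 ∈ Z ✓.
(These identities are necessary conditions: they determine r and b for any design with these parameters, but do not by themselves prove that one exists.)

r = 35, b = 315.
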